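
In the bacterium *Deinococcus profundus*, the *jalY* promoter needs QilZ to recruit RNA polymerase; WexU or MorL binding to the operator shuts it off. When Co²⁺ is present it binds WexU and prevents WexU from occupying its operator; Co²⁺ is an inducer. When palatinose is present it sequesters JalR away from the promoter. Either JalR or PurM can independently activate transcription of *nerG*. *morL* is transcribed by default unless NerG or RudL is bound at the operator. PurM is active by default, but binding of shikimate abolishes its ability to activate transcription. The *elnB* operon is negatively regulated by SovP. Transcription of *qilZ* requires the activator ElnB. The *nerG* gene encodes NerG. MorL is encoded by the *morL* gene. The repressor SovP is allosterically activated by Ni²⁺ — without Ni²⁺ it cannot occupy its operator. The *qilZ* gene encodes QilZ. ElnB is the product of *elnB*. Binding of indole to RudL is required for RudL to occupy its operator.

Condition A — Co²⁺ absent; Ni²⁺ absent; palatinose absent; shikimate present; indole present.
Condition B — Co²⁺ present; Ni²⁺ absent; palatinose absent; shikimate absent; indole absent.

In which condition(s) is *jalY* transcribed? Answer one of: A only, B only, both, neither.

Condition A:
Co²⁺ is absent, so WexU is active.
Ni²⁺ is absent, so SovP is inactive.
With no repressor bound, *elnB* is transcribed.
So ElnB is produced and active.
No repressor is bound and ElnB is active, so *qilZ* is transcribed.
So QilZ is produced and active.
Palatinose is absent, so JalR is active.
Shikimate is present, so PurM is inactive.
Activator JalR is present, so *nerG* is transcribed.
So NerG is produced and active.
Indole is present, so RudL is active.
With repressor NerG bound, *morL* is not transcribed.
So MorL is not produced.
With repressor WexU bound, *jalY* is not transcribed.
→ *jalY* is OFF in A.
Condition B:
Co²⁺ is present, so WexU is inactive.
Ni²⁺ is absent, so SovP is inactive.
With no repressor bound, *elnB* is transcribed.
So ElnB is produced and active.
No repressor is bound and ElnB is active, so *qilZ* is transcribed.
So QilZ is produced and active.
Palatinose is absent, so JalR is active.
Shikimate is absent, so PurM is active.
Activator JalR is present, so *nerG* is transcribed.
So NerG is produced and active.
Indole is absent, so RudL is inactive.
With repressor NerG bound, *morL* is not transcribed.
So MorL is not produced.
No repressor is bound and QilZ is active, so *jalY* is transcribed.
→ *jalY* is ON in B.

B only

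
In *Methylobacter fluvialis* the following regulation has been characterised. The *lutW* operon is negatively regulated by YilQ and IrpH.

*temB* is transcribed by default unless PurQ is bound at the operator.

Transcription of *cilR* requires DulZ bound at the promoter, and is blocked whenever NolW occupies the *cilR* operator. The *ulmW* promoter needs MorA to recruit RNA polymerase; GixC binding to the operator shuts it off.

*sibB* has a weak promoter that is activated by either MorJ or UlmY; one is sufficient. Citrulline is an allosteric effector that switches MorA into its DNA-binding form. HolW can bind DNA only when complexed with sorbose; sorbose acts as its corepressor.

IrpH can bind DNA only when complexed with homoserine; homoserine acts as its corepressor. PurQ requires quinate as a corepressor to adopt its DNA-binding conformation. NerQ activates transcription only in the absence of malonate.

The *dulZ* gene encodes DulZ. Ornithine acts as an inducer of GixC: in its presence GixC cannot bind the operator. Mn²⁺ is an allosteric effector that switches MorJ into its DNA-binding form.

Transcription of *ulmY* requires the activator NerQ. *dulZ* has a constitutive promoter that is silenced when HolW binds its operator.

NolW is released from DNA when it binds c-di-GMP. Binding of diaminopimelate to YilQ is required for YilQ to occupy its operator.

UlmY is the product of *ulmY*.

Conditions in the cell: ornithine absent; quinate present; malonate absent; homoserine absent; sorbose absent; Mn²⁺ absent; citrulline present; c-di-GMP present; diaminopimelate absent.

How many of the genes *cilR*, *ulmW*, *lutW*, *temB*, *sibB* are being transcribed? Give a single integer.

3

Sorbose is absent, so HolW is inactive.
With no repressor bound, *dulZ* is transcribed.
So DulZ is produced and active.
c-di-GMP is present, so NolW is inactive.
No repressor is bound and DulZ is active, so *cilR* is transcribed.
→ *cilR* is ON.
Citrulline is present, so MorA is active.
Ornithine is absent, so GixC is active.
With repressor GixC bound, *ulmW* is not transcribed.
→ *ulmW* is OFF.
Diaminopimelate is absent, so YilQ is inactive.
Homoserine is absent, so IrpH is inactive.
With no repressor bound, *lutW* is transcribed.
→ *lutW* is ON.
Quinate is present, so PurQ is active.
With repressor PurQ bound, *temB* is not transcribed.
→ *temB* is OFF.
Mn²⁺ is absent, so MorJ is inactive.
Malonate is absent, so NerQ is active.
No repressor is bound and NerQ is active, so *ulmY* is transcribed.
So UlmY is produced and active.
Activator UlmY is present, so *sibB* is transcribed.
→ *sibB* is ON.
3 of the 5 genes are transcribed.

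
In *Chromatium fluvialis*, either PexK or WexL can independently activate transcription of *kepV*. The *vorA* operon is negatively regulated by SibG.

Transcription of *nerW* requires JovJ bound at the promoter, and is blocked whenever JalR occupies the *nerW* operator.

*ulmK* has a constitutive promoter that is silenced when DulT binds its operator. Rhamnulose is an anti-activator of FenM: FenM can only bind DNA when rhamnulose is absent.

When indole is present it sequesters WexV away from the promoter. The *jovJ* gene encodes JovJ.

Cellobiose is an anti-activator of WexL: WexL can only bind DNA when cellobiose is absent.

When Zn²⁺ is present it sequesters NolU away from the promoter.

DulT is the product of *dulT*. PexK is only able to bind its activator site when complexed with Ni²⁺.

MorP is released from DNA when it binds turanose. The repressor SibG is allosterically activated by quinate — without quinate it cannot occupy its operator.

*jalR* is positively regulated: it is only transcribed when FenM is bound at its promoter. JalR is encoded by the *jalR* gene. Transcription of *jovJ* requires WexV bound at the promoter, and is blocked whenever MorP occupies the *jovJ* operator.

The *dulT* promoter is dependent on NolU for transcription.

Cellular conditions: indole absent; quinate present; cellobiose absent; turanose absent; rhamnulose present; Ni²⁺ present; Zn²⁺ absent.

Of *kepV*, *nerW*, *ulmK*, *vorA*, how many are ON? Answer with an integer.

Ni²⁺ is present, so PexK is active.
Cellobiose is absent, so WexL is active.
Activator PexK is present, so *kepV* is transcribed.
→ *kepV* is ON.
Rhamnulose is present, so FenM is inactive.
Required activator FenM is absent, so *jalR* is not transcribed.
So JalR is not produced.
Turanose is absent, so MorP is active.
Indole is absent, so WexV is active.
With repressor MorP bound, *jovJ* is not transcribed.
So JovJ is not produced.
Required activator JovJ is absent, so *nerW* is not transcribed.
→ *nerW* is OFF.
Zn²⁺ is absent, so NolU is active.
No repressor is bound and NolU is active, so *dulT* is transcribed.
So DulT is produced and active.
With repressor DulT bound, *ulmK* is not transcribed.
→ *ulmK* is OFF.
Quinate is present, so SibG is active.
With repressor SibG bound, *vorA* is not transcribed.
→ *vorA* is OFF.
1 of the 4 genes is transcribed.

1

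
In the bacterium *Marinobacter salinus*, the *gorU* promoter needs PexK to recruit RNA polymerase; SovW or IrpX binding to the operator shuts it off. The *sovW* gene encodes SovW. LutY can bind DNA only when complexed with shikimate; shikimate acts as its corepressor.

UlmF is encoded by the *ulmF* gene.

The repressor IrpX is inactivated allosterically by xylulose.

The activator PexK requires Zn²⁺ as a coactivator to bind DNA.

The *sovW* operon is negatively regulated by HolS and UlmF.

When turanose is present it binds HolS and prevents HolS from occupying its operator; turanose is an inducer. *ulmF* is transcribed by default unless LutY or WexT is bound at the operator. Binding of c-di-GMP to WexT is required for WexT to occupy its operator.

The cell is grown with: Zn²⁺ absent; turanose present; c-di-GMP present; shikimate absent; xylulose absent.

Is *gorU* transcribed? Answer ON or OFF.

OFF

Turanose is present, so HolS is inactive.
Shikimate is absent, so LutY is inactive.
c-di-GMP is present, so WexT is active.
With repressor WexT bound, *ulmF* is not transcribed.
So UlmF is not produced.
With no repressor bound, *sovW* is transcribed.
So SovW is produced and active.
Zn²⁺ is absent, so PexK is inactive.
Xylulose is absent, so IrpX is active.
With repressor SovW bound, *gorU* is not transcribed.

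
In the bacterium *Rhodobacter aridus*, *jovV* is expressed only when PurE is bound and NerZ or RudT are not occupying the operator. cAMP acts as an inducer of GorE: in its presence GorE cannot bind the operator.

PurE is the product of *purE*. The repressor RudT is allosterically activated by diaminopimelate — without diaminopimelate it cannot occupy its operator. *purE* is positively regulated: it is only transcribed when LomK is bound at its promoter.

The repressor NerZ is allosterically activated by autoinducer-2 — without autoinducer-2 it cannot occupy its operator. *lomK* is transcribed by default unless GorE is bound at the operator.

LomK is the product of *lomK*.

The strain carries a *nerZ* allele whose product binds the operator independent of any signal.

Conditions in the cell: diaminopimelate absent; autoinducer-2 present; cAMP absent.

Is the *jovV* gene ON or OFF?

cAMP is absent, so GorE is active.
With repressor GorE bound, *lomK* is not transcribed.
So LomK is not produced.
Required activator LomK is absent, so *purE* is not transcribed.
So PurE is not produced.
NerZ is constitutively active in this strain.
Diaminopimelate is absent, so RudT is inactive.
With repressor NerZ bound, *jovV* is not transcribed.

OFF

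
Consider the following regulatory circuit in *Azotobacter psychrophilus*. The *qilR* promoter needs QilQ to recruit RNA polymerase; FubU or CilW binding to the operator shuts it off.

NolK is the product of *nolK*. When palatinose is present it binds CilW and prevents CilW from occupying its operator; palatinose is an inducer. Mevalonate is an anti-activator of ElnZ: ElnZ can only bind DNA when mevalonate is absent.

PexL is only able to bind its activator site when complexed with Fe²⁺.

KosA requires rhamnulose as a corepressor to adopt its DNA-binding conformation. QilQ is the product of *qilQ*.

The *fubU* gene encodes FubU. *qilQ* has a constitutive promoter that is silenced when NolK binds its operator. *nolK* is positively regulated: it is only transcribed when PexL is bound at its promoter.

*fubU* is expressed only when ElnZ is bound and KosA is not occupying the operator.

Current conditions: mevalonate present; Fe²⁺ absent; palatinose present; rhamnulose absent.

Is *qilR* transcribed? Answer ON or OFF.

ON

Rhamnulose is absent, so KosA is inactive.
Mevalonate is present, so ElnZ is inactive.
Required activator ElnZ is absent, so *fubU* is not transcribed.
So FubU is not produced.
Palatinose is present, so CilW is inactive.
Fe²⁺ is absent, so PexL is inactive.
Required activator PexL is absent, so *nolK* is not transcribed.
So NolK is not produced.
With no repressor bound, *qilQ* is transcribed.
So QilQ is produced and active.
No repressor is bound and QilQ is active, so *qilR* is transcribed.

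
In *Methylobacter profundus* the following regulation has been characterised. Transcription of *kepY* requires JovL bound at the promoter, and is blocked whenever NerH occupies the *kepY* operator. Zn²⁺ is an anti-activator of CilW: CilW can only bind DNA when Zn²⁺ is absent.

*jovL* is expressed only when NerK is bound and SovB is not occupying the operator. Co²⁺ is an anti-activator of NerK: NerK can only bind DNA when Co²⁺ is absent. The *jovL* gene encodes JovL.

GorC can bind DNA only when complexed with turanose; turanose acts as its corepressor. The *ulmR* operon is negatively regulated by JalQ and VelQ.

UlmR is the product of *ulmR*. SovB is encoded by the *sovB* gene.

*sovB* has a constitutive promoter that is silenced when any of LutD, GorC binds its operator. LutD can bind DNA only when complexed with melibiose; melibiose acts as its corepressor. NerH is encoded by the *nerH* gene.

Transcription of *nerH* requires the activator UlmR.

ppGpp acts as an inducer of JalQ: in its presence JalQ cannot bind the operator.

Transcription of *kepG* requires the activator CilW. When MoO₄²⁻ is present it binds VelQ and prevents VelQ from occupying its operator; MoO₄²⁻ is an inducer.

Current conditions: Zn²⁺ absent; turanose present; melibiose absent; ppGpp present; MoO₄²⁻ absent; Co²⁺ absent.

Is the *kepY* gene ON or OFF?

ON

Melibiose is absent, so LutD is inactive.
Turanose is present, so GorC is active.
With repressor GorC bound, *sovB* is not transcribed.
So SovB is not produced.
Co²⁺ is absent, so NerK is active.
No repressor is bound and NerK is active, so *jovL* is transcribed.
So JovL is produced and active.
ppGpp is present, so JalQ is inactive.
MoO₄²⁻ is absent, so VelQ is active.
With repressor VelQ bound, *ulmR* is not transcribed.
So UlmR is not produced.
Required activator UlmR is absent, so *nerH* is not transcribed.
So NerH is not produced.
No repressor is bound and JovL is active, so *kepY* is transcribed.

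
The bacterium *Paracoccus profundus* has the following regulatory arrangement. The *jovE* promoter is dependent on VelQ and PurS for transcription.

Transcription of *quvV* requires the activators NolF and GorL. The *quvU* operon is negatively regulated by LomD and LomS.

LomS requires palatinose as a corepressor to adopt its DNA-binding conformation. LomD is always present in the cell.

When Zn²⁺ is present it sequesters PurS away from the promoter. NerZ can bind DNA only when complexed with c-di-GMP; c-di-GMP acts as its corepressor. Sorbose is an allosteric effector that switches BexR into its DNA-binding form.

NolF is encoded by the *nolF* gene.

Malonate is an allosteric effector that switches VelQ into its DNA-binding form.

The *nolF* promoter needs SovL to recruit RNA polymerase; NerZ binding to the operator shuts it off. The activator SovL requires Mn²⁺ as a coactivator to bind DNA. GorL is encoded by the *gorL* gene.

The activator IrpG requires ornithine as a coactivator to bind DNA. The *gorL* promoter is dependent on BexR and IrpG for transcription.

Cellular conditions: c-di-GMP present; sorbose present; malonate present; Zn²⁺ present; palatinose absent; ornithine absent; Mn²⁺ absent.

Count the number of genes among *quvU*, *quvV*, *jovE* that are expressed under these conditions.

0

LomD is produced constitutively and is active.
Palatinose is absent, so LomS is inactive.
With repressor LomD bound, *quvU* is not transcribed.
→ *quvU* is OFF.
c-di-GMP is present, so NerZ is active.
Mn²⁺ is absent, so SovL is inactive.
With repressor NerZ bound, *nolF* is not transcribed.
So NolF is not produced.
Sorbose is present, so BexR is active.
Ornithine is absent, so IrpG is inactive.
Required activator IrpG is absent, so *gorL* is not transcribed.
So GorL is not produced.
Required activator NolF is absent, so *quvV* is not transcribed.
→ *quvV* is OFF.
Malonate is present, so VelQ is active.
Zn²⁺ is present, so PurS is inactive.
Required activator PurS is absent, so *jovE* is not transcribed.
→ *jovE* is OFF.
0 of the 3 genes are transcribed.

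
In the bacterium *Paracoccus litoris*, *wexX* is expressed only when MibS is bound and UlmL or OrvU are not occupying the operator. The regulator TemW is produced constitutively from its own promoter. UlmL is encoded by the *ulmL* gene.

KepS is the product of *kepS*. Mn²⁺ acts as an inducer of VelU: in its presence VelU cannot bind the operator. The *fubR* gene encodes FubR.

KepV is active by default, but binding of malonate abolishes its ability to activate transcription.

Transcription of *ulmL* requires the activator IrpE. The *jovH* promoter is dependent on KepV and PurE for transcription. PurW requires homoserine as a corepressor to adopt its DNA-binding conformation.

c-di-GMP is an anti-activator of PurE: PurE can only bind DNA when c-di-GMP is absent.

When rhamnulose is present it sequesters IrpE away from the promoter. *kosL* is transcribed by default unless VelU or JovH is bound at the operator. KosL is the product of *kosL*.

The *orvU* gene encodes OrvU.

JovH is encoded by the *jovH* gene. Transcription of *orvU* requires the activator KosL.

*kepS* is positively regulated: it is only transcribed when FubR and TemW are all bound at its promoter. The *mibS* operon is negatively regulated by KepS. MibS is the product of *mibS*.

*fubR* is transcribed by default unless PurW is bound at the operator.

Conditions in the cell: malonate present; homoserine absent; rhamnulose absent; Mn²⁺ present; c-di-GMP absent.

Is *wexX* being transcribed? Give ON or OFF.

Homoserine is absent, so PurW is inactive.
With no repressor bound, *fubR* is transcribed.
So FubR is produced and active.
TemW is produced constitutively and is active.
No repressor is bound and FubR and TemW are active, so *kepS* is transcribed.
So KepS is produced and active.
With repressor KepS bound, *mibS* is not transcribed.
So MibS is not produced.
Rhamnulose is absent, so IrpE is active.
No repressor is bound and IrpE is active, so *ulmL* is transcribed.
So UlmL is produced and active.
Mn²⁺ is present, so VelU is inactive.
Malonate is present, so KepV is inactive.
c-di-GMP is absent, so PurE is active.
Required activator KepV is absent, so *jovH* is not transcribed.
So JovH is not produced.
With no repressor bound, *kosL* is transcribed.
So KosL is produced and active.
No repressor is bound and KosL is active, so *orvU* is transcribed.
So OrvU is produced and active.
With repressor UlmL bound, *wexX* is not transcribed.

OFF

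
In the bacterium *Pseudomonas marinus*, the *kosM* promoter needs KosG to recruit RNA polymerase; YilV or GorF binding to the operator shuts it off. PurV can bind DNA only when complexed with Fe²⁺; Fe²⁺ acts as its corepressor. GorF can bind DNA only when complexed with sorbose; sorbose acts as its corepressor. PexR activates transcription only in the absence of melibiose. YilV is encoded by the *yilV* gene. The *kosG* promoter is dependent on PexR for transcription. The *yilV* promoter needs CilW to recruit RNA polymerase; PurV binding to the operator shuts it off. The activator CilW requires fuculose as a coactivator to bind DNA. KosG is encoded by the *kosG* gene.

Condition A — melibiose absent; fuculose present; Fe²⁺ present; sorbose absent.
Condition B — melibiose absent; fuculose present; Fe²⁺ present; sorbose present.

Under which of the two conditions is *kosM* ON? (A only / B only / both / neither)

Condition A:
Melibiose is absent, so PexR is active.
No repressor is bound and PexR is active, so *kosG* is transcribed.
So KosG is produced and active.
Fuculose is present, so CilW is active.
Fe²⁺ is present, so PurV is active.
With repressor PurV bound, *yilV* is not transcribed.
So YilV is not produced.
Sorbose is absent, so GorF is inactive.
No repressor is bound and KosG is active, so *kosM* is transcribed.
→ *kosM* is ON in A.
Condition B:
Melibiose is absent, so PexR is active.
No repressor is bound and PexR is active, so *kosG* is transcribed.
So KosG is produced and active.
Fuculose is present, so CilW is active.
Fe²⁺ is present, so PurV is active.
With repressor PurV bound, *yilV* is not transcribed.
So YilV is not produced.
Sorbose is present, so GorF is active.
With repressor GorF bound, *kosM* is not transcribed.
→ *kosM* is OFF in B.

A only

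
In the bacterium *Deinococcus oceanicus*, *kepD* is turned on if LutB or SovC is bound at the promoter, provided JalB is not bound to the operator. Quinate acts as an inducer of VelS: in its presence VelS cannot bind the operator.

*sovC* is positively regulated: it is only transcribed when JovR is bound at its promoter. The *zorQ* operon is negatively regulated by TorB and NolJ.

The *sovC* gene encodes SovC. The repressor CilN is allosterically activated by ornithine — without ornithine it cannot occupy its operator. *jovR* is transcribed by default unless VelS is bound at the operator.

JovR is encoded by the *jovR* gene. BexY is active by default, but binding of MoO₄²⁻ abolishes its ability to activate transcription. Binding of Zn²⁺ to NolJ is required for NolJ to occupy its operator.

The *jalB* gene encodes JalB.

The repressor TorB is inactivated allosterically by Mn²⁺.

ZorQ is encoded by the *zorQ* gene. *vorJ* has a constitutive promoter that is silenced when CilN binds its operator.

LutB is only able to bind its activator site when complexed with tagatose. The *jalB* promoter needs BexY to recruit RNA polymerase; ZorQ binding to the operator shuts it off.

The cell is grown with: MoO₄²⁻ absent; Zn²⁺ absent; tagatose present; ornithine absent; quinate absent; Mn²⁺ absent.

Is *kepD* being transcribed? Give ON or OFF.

OFF

Tagatose is present, so LutB is active.
MoO₄²⁻ is absent, so BexY is active.
Mn²⁺ is absent, so TorB is active.
Zn²⁺ is absent, so NolJ is inactive.
With repressor TorB bound, *zorQ* is not transcribed.
So ZorQ is not produced.
No repressor is bound and BexY is active, so *jalB* is transcribed.
So JalB is produced and active.
Quinate is absent, so VelS is active.
With repressor VelS bound, *jovR* is not transcribed.
So JovR is not produced.
Required activator JovR is absent, so *sovC* is not transcribed.
So SovC is not produced.
With repressor JalB bound, *kepD* is not transcribed.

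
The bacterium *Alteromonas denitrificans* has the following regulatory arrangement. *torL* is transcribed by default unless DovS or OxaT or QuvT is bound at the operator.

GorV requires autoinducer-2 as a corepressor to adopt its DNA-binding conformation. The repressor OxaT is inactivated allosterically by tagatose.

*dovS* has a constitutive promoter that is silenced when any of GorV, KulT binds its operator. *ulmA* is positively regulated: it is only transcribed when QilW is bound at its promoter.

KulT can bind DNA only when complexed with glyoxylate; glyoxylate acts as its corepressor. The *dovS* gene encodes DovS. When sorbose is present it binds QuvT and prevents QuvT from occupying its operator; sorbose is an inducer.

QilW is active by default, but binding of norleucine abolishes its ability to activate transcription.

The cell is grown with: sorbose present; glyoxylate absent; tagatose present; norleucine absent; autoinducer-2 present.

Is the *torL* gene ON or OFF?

ON

Autoinducer-2 is present, so GorV is active.
Glyoxylate is absent, so KulT is inactive.
With repressor GorV bound, *dovS* is not transcribed.
So DovS is not produced.
Tagatose is present, so OxaT is inactive.
Sorbose is present, so QuvT is inactive.
With no repressor bound, *torL* is transcribed.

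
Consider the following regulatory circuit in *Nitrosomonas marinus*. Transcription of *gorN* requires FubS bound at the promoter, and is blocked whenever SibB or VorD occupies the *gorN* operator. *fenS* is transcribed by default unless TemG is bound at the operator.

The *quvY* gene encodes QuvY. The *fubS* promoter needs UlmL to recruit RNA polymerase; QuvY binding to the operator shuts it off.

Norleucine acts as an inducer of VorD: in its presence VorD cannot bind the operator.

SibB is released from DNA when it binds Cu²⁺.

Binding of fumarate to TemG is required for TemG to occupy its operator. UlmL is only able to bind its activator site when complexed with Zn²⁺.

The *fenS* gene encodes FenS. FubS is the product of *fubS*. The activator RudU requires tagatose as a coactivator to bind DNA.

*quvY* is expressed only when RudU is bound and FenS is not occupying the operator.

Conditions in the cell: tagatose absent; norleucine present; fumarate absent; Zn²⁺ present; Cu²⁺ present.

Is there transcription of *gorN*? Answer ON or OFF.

ON

Zn²⁺ is present, so UlmL is active.
Fumarate is absent, so TemG is inactive.
With no repressor bound, *fenS* is transcribed.
So FenS is produced and active.
Tagatose is absent, so RudU is inactive.
With repressor FenS bound, *quvY* is not transcribed.
So QuvY is not produced.
No repressor is bound and UlmL is active, so *fubS* is transcribed.
So FubS is produced and active.
Cu²⁺ is present, so SibB is inactive.
Norleucine is present, so VorD is inactive.
No repressor is bound and FubS is active, so *gorN* is transcribed.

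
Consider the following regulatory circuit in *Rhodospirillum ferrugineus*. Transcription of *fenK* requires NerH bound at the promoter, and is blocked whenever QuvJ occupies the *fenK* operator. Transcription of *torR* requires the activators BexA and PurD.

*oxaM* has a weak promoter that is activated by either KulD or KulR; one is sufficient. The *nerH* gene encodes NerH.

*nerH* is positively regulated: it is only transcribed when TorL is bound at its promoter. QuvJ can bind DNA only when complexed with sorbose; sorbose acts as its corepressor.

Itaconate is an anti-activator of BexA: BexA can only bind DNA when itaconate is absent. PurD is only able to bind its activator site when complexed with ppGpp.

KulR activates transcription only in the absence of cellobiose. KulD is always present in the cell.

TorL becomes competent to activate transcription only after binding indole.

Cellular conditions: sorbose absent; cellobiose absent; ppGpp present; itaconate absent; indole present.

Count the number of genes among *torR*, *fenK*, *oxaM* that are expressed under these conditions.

Itaconate is absent, so BexA is active.
ppGpp is present, so PurD is active.
No repressor is bound and BexA and PurD are active, so *torR* is transcribed.
→ *torR* is ON.
Indole is present, so TorL is active.
No repressor is bound and TorL is active, so *nerH* is transcribed.
So NerH is produced and active.
Sorbose is absent, so QuvJ is inactive.
No repressor is bound and NerH is active, so *fenK* is transcribed.
→ *fenK* is ON.
KulD is produced constitutively and is active.
Cellobiose is absent, so KulR is active.
Activator KulD is present, so *oxaM* is transcribed.
→ *oxaM* is ON.
3 of the 3 genes are transcribed.

3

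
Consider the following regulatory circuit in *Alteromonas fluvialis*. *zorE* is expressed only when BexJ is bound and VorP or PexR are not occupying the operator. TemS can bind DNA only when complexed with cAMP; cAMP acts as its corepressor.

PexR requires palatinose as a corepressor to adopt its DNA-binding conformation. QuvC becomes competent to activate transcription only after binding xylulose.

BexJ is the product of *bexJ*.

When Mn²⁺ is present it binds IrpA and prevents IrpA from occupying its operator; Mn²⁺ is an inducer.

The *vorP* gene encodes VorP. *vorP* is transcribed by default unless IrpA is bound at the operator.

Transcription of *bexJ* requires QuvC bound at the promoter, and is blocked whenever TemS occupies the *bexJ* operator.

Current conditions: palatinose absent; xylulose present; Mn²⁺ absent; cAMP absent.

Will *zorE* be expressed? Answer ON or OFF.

Mn²⁺ is absent, so IrpA is active.
With repressor IrpA bound, *vorP* is not transcribed.
So VorP is not produced.
Palatinose is absent, so PexR is inactive.
Xylulose is present, so QuvC is active.
cAMP is absent, so TemS is inactive.
No repressor is bound and QuvC is active, so *bexJ* is transcribed.
So BexJ is produced and active.
No repressor is bound and BexJ is active, so *zorE* is transcribed.

ON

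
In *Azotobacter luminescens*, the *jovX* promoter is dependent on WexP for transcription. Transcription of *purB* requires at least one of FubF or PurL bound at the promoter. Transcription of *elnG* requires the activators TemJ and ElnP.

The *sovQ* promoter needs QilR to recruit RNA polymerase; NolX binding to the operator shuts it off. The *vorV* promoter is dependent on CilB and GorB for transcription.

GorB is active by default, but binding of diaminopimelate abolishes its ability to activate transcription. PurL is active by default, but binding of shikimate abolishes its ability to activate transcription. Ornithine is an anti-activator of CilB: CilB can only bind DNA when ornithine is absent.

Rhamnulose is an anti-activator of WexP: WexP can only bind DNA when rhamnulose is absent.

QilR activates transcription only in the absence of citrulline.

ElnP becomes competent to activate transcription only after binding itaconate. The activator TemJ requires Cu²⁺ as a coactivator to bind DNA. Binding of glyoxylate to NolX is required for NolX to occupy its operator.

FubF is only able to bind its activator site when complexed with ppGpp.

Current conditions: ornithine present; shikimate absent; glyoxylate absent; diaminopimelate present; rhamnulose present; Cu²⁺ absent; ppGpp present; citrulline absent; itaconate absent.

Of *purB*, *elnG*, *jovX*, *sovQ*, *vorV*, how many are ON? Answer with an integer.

2

ppGpp is present, so FubF is active.
Shikimate is absent, so PurL is active.
Activator FubF is present, so *purB* is transcribed.
→ *purB* is ON.
Cu²⁺ is absent, so TemJ is inactive.
Itaconate is absent, so ElnP is inactive.
Required activator TemJ is absent, so *elnG* is not transcribed.
→ *elnG* is OFF.
Rhamnulose is present, so WexP is inactive.
Required activator WexP is absent, so *jovX* is not transcribed.
→ *jovX* is OFF.
Glyoxylate is absent, so NolX is inactive.
Citrulline is absent, so QilR is active.
No repressor is bound and QilR is active, so *sovQ* is transcribed.
→ *sovQ* is ON.
Ornithine is present, so CilB is inactive.
Diaminopimelate is present, so GorB is inactive.
Required activator CilB is absent, so *vorV* is not transcribed.
→ *vorV* is OFF.
2 of the 5 genes are transcribed.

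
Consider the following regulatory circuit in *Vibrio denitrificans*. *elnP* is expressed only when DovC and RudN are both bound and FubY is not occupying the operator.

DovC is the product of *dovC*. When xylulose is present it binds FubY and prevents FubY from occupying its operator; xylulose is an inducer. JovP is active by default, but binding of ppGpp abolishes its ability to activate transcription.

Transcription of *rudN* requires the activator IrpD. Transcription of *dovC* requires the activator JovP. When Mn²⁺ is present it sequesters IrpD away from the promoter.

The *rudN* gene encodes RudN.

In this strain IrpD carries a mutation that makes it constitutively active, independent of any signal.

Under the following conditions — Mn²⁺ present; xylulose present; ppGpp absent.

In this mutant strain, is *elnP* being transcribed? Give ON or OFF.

Xylulose is present, so FubY is inactive.
ppGpp is absent, so JovP is active.
No repressor is bound and JovP is active, so *dovC* is transcribed.
So DovC is produced and active.
IrpD is constitutively active in this strain.
No repressor is bound and IrpD is active, so *rudN* is transcribed.
So RudN is produced and active.
No repressor is bound and DovC and RudN are active, so *elnP* is transcribed.

ON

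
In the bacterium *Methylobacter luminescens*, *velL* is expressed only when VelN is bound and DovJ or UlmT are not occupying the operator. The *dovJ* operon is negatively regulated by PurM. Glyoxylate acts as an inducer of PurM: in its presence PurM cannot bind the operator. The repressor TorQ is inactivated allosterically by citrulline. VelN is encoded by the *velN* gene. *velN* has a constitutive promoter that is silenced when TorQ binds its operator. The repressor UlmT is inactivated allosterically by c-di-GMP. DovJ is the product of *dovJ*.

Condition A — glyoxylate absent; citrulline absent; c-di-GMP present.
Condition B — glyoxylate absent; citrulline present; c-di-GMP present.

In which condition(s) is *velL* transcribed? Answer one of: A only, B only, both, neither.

B only

Condition A:
Glyoxylate is absent, so PurM is active.
With repressor PurM bound, *dovJ* is not transcribed.
So DovJ is not produced.
Citrulline is absent, so TorQ is active.
With repressor TorQ bound, *velN* is not transcribed.
So VelN is not produced.
c-di-GMP is present, so UlmT is inactive.
Required activator VelN is absent, so *velL* is not transcribed.
→ *velL* is OFF in A.
Condition B:
Glyoxylate is absent, so PurM is active.
With repressor PurM bound, *dovJ* is not transcribed.
So DovJ is not produced.
Citrulline is present, so TorQ is inactive.
With no repressor bound, *velN* is transcribed.
So VelN is produced and active.
c-di-GMP is present, so UlmT is inactive.
No repressor is bound and VelN is active, so *velL* is transcribed.
→ *velL* is ON in B.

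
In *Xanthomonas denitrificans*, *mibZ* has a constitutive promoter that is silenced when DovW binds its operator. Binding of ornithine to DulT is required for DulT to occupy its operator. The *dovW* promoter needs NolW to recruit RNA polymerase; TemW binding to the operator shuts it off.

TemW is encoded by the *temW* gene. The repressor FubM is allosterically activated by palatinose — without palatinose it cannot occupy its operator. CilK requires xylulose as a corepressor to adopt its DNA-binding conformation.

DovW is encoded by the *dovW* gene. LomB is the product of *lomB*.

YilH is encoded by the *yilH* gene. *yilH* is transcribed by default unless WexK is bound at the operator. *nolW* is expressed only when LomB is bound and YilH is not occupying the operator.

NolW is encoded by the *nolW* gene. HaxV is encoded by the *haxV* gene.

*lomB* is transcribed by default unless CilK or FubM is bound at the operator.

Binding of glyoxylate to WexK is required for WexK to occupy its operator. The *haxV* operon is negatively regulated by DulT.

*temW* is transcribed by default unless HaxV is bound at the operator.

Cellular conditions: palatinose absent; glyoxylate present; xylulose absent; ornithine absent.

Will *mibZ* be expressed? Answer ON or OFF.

Xylulose is absent, so CilK is inactive.
Palatinose is absent, so FubM is inactive.
With no repressor bound, *lomB* is transcribed.
So LomB is produced and active.
Glyoxylate is present, so WexK is active.
With repressor WexK bound, *yilH* is not transcribed.
So YilH is not produced.
No repressor is bound and LomB is active, so *nolW* is transcribed.
So NolW is produced and active.
Ornithine is absent, so DulT is inactive.
With no repressor bound, *haxV* is transcribed.
So HaxV is produced and active.
With repressor HaxV bound, *temW* is not transcribed.
So TemW is not produced.
No repressor is bound and NolW is active, so *dovW* is transcribed.
So DovW is produced and active.
With repressor DovW bound, *mibZ* is not transcribed.

OFF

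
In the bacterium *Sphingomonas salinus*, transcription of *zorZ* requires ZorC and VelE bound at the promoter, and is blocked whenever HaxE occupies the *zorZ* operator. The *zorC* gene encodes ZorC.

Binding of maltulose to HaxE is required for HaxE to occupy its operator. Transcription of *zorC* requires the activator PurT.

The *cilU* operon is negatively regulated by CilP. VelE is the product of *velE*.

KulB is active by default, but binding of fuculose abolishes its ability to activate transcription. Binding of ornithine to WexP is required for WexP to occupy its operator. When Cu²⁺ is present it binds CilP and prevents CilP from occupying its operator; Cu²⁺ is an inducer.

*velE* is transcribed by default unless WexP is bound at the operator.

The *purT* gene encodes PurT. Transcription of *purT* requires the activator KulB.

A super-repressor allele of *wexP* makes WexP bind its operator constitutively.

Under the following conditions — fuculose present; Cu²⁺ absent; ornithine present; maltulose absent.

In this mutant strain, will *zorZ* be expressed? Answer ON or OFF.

Fuculose is present, so KulB is inactive.
Required activator KulB is absent, so *purT* is not transcribed.
So PurT is not produced.
Required activator PurT is absent, so *zorC* is not transcribed.
So ZorC is not produced.
Maltulose is absent, so HaxE is inactive.
WexP is constitutively active in this strain.
With repressor WexP bound, *velE* is not transcribed.
So VelE is not produced.
Required activator ZorC is absent, so *zorZ* is not transcribed.

OFF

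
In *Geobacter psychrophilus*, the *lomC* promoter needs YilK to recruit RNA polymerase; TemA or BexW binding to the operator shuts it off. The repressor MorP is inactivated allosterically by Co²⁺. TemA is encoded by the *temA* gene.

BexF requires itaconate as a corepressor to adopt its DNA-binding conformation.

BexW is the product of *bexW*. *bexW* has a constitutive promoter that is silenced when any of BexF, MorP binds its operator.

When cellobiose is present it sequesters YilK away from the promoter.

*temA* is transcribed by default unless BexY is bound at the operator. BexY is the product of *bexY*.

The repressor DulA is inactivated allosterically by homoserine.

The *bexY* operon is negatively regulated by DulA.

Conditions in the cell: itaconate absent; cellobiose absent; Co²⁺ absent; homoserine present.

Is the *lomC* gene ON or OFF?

Homoserine is present, so DulA is inactive.
With no repressor bound, *bexY* is transcribed.
So BexY is produced and active.
With repressor BexY bound, *temA* is not transcribed.
So TemA is not produced.
Itaconate is absent, so BexF is inactive.
Co²⁺ is absent, so MorP is active.
With repressor MorP bound, *bexW* is not transcribed.
So BexW is not produced.
Cellobiose is absent, so YilK is active.
No repressor is bound and YilK is active, so *lomC* is transcribed.

ON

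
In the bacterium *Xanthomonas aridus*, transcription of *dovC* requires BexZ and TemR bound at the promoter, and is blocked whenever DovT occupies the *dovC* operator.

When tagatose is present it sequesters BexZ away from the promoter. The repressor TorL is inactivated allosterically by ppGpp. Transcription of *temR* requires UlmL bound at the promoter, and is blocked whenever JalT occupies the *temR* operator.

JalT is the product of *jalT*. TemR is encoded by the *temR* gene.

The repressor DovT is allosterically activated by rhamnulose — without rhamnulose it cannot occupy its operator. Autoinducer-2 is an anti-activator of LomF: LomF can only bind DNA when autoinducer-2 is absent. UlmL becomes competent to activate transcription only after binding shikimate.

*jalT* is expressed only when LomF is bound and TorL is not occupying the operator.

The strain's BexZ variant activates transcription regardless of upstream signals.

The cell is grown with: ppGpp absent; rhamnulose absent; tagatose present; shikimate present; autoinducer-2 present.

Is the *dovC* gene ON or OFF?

ON

BexZ is constitutively active in this strain.
Rhamnulose is absent, so DovT is inactive.
ppGpp is absent, so TorL is active.
Autoinducer-2 is present, so LomF is inactive.
With repressor TorL bound, *jalT* is not transcribed.
So JalT is not produced.
Shikimate is present, so UlmL is active.
No repressor is bound and UlmL is active, so *temR* is transcribed.
So TemR is produced and active.
No repressor is bound and BexZ and TemR are active, so *dovC* is transcribed.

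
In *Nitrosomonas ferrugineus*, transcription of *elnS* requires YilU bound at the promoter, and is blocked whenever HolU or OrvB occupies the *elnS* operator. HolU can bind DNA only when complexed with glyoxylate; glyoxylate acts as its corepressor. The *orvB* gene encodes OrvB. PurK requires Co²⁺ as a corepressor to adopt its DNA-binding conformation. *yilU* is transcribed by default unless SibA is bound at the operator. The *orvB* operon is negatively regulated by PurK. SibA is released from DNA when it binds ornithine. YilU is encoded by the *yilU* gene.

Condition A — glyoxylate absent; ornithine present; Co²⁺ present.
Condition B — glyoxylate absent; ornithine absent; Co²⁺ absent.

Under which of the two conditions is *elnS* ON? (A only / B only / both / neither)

A only

Condition A:
Glyoxylate is absent, so HolU is inactive.
Ornithine is present, so SibA is inactive.
With no repressor bound, *yilU* is transcribed.
So YilU is produced and active.
Co²⁺ is present, so PurK is active.
With repressor PurK bound, *orvB* is not transcribed.
So OrvB is not produced.
No repressor is bound and YilU is active, so *elnS* is transcribed.
→ *elnS* is ON in A.
Condition B:
Glyoxylate is absent, so HolU is inactive.
Ornithine is absent, so SibA is active.
With repressor SibA bound, *yilU* is not transcribed.
So YilU is not produced.
Co²⁺ is absent, so PurK is inactive.
With no repressor bound, *orvB* is transcribed.
So OrvB is produced and active.
With repressor OrvB bound, *elnS* is not transcribed.
→ *elnS* is OFF in B.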